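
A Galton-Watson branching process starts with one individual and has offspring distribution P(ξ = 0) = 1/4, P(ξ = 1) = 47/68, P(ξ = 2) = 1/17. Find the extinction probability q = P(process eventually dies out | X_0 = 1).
q = 1

Mean offspring μ = 0·1/4 + 1·47/68 + 2·1/17 = 55/68 ≤ 1. For μ ≤ 1 with offspring not concentrated at 1, the Galton-Watson process goes extinct almost surely, so q = 1.
(Algebraic check: The pgf is f(s) = 1/4 + 47/68·s + 1/17·s². The extinction probability q is the smallest fixed point of f in [0, 1]. Setting s = f(s):
  1/17·s² + (47/68 − 1)·s + 1/4 = 0
  1/17·s² − (1/4 + 1/17)·s + 1/4 = 0
which factors as (s − 1)·(1/17·s − 1/4) = 0, giving roots s = 1 and s = (1/4)/(1/17) = 17/4. Since 17/4 ≥ 1, the smallest root in [0, 1] is s = 1.)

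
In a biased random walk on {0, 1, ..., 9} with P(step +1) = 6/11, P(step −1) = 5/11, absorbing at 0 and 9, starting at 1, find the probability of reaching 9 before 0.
P(hit 9 before 0) = (1 − (5/6)^1) / (1 − (5/6)^9) = 1679616/8124571

Let u_k denote P(reach 9 before 0 | start at k). Boundary: u_0 = 0, u_9 = 1. Recurrence: u_k = 6/11·u_{k+1} + 5/11·u_{k-1} for 1 ≤ k ≤ 8. Try u_k = A + B·r^k with r = q/p = (5/11)/(6/11) = 5/6. Substitution satisfies the recurrence; boundary conditions give:
  u_k = (1 − r^k) / (1 − r^N) = (1 − (5/6)^1) / (1 − (5/6)^9) = 1679616/8124571.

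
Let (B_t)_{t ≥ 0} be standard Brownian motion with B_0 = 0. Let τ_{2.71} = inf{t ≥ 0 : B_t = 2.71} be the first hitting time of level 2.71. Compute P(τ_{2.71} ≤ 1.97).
P(τ_{2.71} ≤ 1.97) = 2(1 − Φ(2.71/√1.97)) = 2(1 − Φ(1.9308)) ≈ 0.0535

By the reflection principle for standard BM, P(τ_b ≤ t) = 2 · P(B_t ≥ b). Since B_t ~ N(0, t), P(B_t ≥ 2.71) = 1 − Φ(2.71/√t) = 1 − Φ(2.71/√1.97) = 1 − Φ(1.9308) ≈ 0.02675. Doubling: P(τ_{2.71} ≤ 1.97) ≈ 2 · 0.02675 = 0.05350 ≈ 0.0535.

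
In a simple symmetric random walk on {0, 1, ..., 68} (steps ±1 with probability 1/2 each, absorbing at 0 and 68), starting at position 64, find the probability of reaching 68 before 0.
P(hit 68 before 0) = 64/68 = 16/17

Let u_k = P(hit 68 before 0 | start at k). Then u_0 = 0, u_68 = 1, and u_k = u_{k-1}/2 + u_{k+1}/2 for 1 ≤ k ≤ 67. This harmonic recurrence is solved by u_k = k/68, giving u_64 = 64/68 = 16/17.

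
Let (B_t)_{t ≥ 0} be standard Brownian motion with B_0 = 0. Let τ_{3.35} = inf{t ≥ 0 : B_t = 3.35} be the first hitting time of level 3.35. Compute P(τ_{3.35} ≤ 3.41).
P(τ_{3.35} ≤ 3.41) = 2(1 − Φ(3.35/√3.41)) = 2(1 − Φ(1.8141)) ≈ 0.0697

By the reflection principle for standard BM, P(τ_b ≤ t) = 2 · P(B_t ≥ b). Since B_t ~ N(0, t), P(B_t ≥ 3.35) = 1 − Φ(3.35/√t) = 1 − Φ(3.35/√3.41) = 1 − Φ(1.8141) ≈ 0.03483. Doubling: P(τ_{3.35} ≤ 3.41) ≈ 2 · 0.03483 = 0.06966 ≈ 0.0697.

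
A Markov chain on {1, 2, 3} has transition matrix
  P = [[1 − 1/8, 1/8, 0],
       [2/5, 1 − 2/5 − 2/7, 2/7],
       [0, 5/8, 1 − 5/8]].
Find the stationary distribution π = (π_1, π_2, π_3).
π = (112/163, 35/163, 16/163)

This is a birth-death chain on three states, which satisfies detailed balance: π_1 · P_{12} = π_2 · P_{21} and π_2 · P_{23} = π_3 · P_{32}.
From π_1 · 1/8 = π_2 · 2/5: π_2/π_1 = (1/8)/(2/5) = 5/16.
From π_2 · 2/7 = π_3 · 5/8: π_3/π_2 = (2/7)/(5/8) = 16/35.
Take π_1 proportional to 1; then unnormalized π = (1, 5/16, 1/7). Normalize by dividing by the sum 163/112:
  π = (112/163, 35/163, 16/163).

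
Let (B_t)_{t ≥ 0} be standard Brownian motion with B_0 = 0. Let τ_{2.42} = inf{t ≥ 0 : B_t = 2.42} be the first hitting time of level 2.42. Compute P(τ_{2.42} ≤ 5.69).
P(τ_{2.42} ≤ 5.69) = 2(1 − Φ(2.42/√5.69)) = 2(1 − Φ(1.0145)) ≈ 0.3103

By the reflection principle for standard BM, P(τ_b ≤ t) = 2 · P(B_t ≥ b). Since B_t ~ N(0, t), P(B_t ≥ 2.42) = 1 − Φ(2.42/√t) = 1 − Φ(2.42/√5.69) = 1 − Φ(1.0145) ≈ 0.15517. Doubling: P(τ_{2.42} ≤ 5.69) ≈ 2 · 0.15517 = 0.31034 ≈ 0.3103.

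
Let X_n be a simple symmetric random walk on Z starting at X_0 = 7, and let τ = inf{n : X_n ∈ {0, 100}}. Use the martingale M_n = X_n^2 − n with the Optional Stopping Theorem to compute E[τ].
E[τ] = 651

M_n = X_n^2 − n is a martingale (since E[X_{n+1}^2 | F_n] = X_n^2 + 1). By OST (τ has finite mean in a bounded region), E[M_τ] = E[M_0] = X_0^2 − 0 = 7^2 = 49. Also E[M_τ] = E[X_τ^2] − E[τ]. The walk exits at 0 or 100, with P(hit 100 first) = 7/100, so E[X_τ^2] = 100^2 · 7/100 + 0 = 700. Thus E[τ] = E[X_τ^2] − E[M_τ] = 700 − 49 = 651 = 7(100 − 7) = 651.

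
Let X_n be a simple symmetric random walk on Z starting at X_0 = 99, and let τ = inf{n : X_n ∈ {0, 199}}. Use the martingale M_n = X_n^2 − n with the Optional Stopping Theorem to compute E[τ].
E[τ] = 9900

M_n = X_n^2 − n is a martingale (since E[X_{n+1}^2 | F_n] = X_n^2 + 1). By OST (τ has finite mean in a bounded region), E[M_τ] = E[M_0] = X_0^2 − 0 = 99^2 = 9801. Also E[M_τ] = E[X_τ^2] − E[τ]. The walk exits at 0 or 199, with P(hit 199 first) = 99/199, so E[X_τ^2] = 199^2 · 99/199 + 0 = 19701. Thus E[τ] = E[X_τ^2] − E[M_τ] = 19701 − 9801 = 9900 = 99(199 − 99) = 9900.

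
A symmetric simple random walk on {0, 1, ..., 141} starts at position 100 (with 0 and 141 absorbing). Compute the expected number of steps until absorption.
E[τ | X_0 = 100] = 4100

Let v_k = E[τ | X_0 = k]. Boundary: v_0 = v_141 = 0. Recurrence: v_k = 1 + (v_{k-1} + v_{k+1})/2 for 1 ≤ k ≤ 140. The particular solution to v_k − (v_{k-1} + v_{k+1})/2 = 1 is v_k = −k^2. Adding homogeneous solution A + B k and matching boundaries gives v_k = k (141 − k). Substituting k = 100: v_100 = 100 · 41 = 4100.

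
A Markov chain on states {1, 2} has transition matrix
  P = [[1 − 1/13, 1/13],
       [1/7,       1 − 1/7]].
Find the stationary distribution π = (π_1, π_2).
π_1 = 13/20, π_2 = 7/20

Solve πP = π with π_1 + π_2 = 1. From πP = π: π_1 · (1 − 1/13) + π_2 · 1/7 = π_1 ⇒ π_2 · 1/7 = π_1 · 1/13 ⇒ π_2/π_1 = (1/13)/(1/7) = 7/13. Together with π_1 + π_2 = 1:
  π_1 = (1/7)/(1/13 + 1/7) = (1/7)/(20/91) = 13/20,
  π_2 = (1/13)/(1/13 + 1/7) = (1/13)/(20/91) = 7/20.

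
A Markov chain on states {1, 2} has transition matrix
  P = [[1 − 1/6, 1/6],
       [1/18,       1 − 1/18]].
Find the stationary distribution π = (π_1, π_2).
π_1 = 1/4, π_2 = 3/4

Solve πP = π with π_1 + π_2 = 1. From πP = π: π_1 · (1 − 1/6) + π_2 · 1/18 = π_1 ⇒ π_2 · 1/18 = π_1 · 1/6 ⇒ π_2/π_1 = (1/6)/(1/18) = 3. Together with π_1 + π_2 = 1:
  π_1 = (1/18)/(1/6 + 1/18) = (1/18)/(2/9) = 1/4,
  π_2 = (1/6)/(1/6 + 1/18) = (1/6)/(2/9) = 3/4.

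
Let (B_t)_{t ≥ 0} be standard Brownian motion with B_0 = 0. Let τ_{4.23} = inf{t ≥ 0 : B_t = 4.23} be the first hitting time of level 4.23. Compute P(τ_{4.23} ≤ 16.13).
P(τ_{4.23} ≤ 16.13) = 2(1 − Φ(4.23/√16.13)) = 2(1 − Φ(1.0532)) ≈ 0.2922

By the reflection principle for standard BM, P(τ_b ≤ t) = 2 · P(B_t ≥ b). Since B_t ~ N(0, t), P(B_t ≥ 4.23) = 1 − Φ(4.23/√t) = 1 − Φ(4.23/√16.13) = 1 − Φ(1.0532) ≈ 0.14612. Doubling: P(τ_{4.23} ≤ 16.13) ≈ 2 · 0.14612 = 0.29224 ≈ 0.2922.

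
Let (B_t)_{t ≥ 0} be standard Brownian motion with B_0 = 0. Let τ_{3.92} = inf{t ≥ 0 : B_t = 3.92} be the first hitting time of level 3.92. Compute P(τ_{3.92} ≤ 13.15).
P(τ_{3.92} ≤ 13.15) = 2(1 − Φ(3.92/√13.15)) = 2(1 − Φ(1.0810)) ≈ 0.2797

By the reflection principle for standard BM, P(τ_b ≤ t) = 2 · P(B_t ≥ b). Since B_t ~ N(0, t), P(B_t ≥ 3.92) = 1 − Φ(3.92/√t) = 1 − Φ(3.92/√13.15) = 1 − Φ(1.0810) ≈ 0.13985. Doubling: P(τ_{3.92} ≤ 13.15) ≈ 2 · 0.13985 = 0.27970 ≈ 0.2797.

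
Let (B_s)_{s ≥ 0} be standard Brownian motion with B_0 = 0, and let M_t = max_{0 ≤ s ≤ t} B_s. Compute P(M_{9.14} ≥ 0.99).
P(M_{9.14} ≥ 0.99) = 2·P(B_{9.14} ≥ 0.99) = 2(1 − Φ(0.99/√9.14)) ≈ 0.7433

By the reflection principle for Brownian motion, P(M_t ≥ a) = 2 · P(B_t ≥ a) for a ≥ 0. Since B_t ~ N(0, t), P(B_t ≥ 0.99) = 1 − Φ(0.99/√t) = 1 − Φ(0.99/√9.14) = 1 − Φ(0.3275). So
  P(M_{9.14} ≥ 0.99) = 2(1 − Φ(0.3275)) ≈ 0.7433.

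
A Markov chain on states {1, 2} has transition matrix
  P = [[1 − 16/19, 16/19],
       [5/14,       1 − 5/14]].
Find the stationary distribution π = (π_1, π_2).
π_1 = 95/319, π_2 = 224/319

Solve πP = π with π_1 + π_2 = 1. From πP = π: π_1 · (1 − 16/19) + π_2 · 5/14 = π_1 ⇒ π_2 · 5/14 = π_1 · 16/19 ⇒ π_2/π_1 = (16/19)/(5/14) = 224/95. Together with π_1 + π_2 = 1:
  π_1 = (5/14)/(16/19 + 5/14) = (5/14)/(319/266) = 95/319,
  π_2 = (16/19)/(16/19 + 5/14) = (16/19)/(319/266) = 224/319.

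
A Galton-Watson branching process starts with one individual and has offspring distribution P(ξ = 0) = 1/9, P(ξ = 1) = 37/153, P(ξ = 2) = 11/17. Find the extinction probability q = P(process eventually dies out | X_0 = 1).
q = 17/99

The pgf is f(s) = 1/9 + 37/153·s + 11/17·s². The extinction probability q is the smallest fixed point of f in [0, 1]. Setting s = f(s):
  11/17·s² + (37/153 − 1)·s + 1/9 = 0
  11/17·s² − (1/9 + 11/17)·s + 1/9 = 0
which factors as (s − 1)·(11/17·s − 1/9) = 0, giving roots s = 1 and s = (1/9)/(11/17) = 17/99.
Mean offspring μ = 37/153 + 2·11/17 = 235/153 > 1 (supercritical), so q < 1. The extinction probability is the smaller root: q = (1/9)/(11/17) = 17/99.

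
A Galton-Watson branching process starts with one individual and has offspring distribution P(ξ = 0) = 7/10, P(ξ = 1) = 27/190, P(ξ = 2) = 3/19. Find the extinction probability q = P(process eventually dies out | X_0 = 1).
q = 1

Mean offspring μ = 0·7/10 + 1·27/190 + 2·3/19 = 87/190 ≤ 1. For μ ≤ 1 with offspring not concentrated at 1, the Galton-Watson process goes extinct almost surely, so q = 1.
(Algebraic check: The pgf is f(s) = 7/10 + 27/190·s + 3/19·s². The extinction probability q is the smallest fixed point of f in [0, 1]. Setting s = f(s):
  3/19·s² + (27/190 − 1)·s + 7/10 = 0
  3/19·s² − (7/10 + 3/19)·s + 7/10 = 0
which factors as (s − 1)·(3/19·s − 7/10) = 0, giving roots s = 1 and s = (7/10)/(3/19) = 133/30. Since 133/30 ≥ 1, the smallest root in [0, 1] is s = 1.)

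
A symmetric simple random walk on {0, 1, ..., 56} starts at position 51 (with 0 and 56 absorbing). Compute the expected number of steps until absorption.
E[τ | X_0 = 51] = 255

Let v_k = E[τ | X_0 = k]. Boundary: v_0 = v_56 = 0. Recurrence: v_k = 1 + (v_{k-1} + v_{k+1})/2 for 1 ≤ k ≤ 55. The particular solution to v_k − (v_{k-1} + v_{k+1})/2 = 1 is v_k = −k^2. Adding homogeneous solution A + B k and matching boundaries gives v_k = k (56 − k). Substituting k = 51: v_51 = 51 · 5 = 255.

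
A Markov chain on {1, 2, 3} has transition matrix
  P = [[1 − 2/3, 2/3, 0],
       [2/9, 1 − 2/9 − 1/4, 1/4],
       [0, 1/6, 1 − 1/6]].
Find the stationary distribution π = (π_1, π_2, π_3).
π = (2/17, 6/17, 9/17)

This is a birth-death chain on three states, which satisfies detailed balance: π_1 · P_{12} = π_2 · P_{21} and π_2 · P_{23} = π_3 · P_{32}.
From π_1 · 2/3 = π_2 · 2/9: π_2/π_1 = (2/3)/(2/9) = 3.
From π_2 · 1/4 = π_3 · 1/6: π_3/π_2 = (1/4)/(1/6) = 3/2.
Take π_1 proportional to 1; then unnormalized π = (1, 3, 9/2). Normalize by dividing by the sum 17/2:
  π = (2/17, 6/17, 9/17).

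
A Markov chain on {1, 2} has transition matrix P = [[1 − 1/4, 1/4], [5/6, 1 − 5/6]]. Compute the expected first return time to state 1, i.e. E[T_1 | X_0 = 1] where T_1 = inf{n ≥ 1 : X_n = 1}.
E[T_1 | X_0 = 1] = 1/π_1 = 13/10

For an irreducible recurrent Markov chain with stationary distribution π, E[T_i | X_0 = i] = 1/π_i (Kac's formula). Here π_1 = (5/6)/(1/4 + 5/6) = (5/6)/(13/12) = 10/13, so E[T_1 | X_0 = 1] = 1/π_1 = (1/4 + 5/6)/(5/6) = (13/12)/(5/6) = 13/10.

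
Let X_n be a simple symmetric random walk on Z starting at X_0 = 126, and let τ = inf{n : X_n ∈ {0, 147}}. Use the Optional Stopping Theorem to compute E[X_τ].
E[X_τ] = 126

X_n is a martingale and τ is a bounded-mean stopping time (indeed τ is finite a.s. with bounded expectation since the walk is in a bounded region). By the OST, E[X_τ] = E[X_0] = 126. Equivalently: E[X_τ] = 147 · P(hit 147 first) + 0 · P(hit 0 first) = 147 · (126/147) = 126.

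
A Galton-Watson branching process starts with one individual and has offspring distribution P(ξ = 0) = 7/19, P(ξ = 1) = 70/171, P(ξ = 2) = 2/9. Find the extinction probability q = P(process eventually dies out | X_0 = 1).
q = 1

Mean offspring μ = 0·7/19 + 1·70/171 + 2·2/9 = 146/171 ≤ 1. For μ ≤ 1 with offspring not concentrated at 1, the Galton-Watson process goes extinct almost surely, so q = 1.
(Algebraic check: The pgf is f(s) = 7/19 + 70/171·s + 2/9·s². The extinction probability q is the smallest fixed point of f in [0, 1]. Setting s = f(s):
  2/9·s² + (70/171 − 1)·s + 7/19 = 0
  2/9·s² − (7/19 + 2/9)·s + 7/19 = 0
which factors as (s − 1)·(2/9·s − 7/19) = 0, giving roots s = 1 and s = (7/19)/(2/9) = 63/38. Since 63/38 ≥ 1, the smallest root in [0, 1] is s = 1.)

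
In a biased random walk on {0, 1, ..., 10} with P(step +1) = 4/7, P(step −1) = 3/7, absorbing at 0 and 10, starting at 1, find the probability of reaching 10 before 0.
P(hit 10 before 0) = (1 − (3/4)^1) / (1 − (3/4)^10) = 262144/989527

Let u_k denote P(reach 10 before 0 | start at k). Boundary: u_0 = 0, u_10 = 1. Recurrence: u_k = 4/7·u_{k+1} + 3/7·u_{k-1} for 1 ≤ k ≤ 9. Try u_k = A + B·r^k with r = q/p = (3/7)/(4/7) = 3/4. Substitution satisfies the recurrence; boundary conditions give:
  u_k = (1 − r^k) / (1 − r^N) = (1 − (3/4)^1) / (1 − (3/4)^10) = 262144/989527.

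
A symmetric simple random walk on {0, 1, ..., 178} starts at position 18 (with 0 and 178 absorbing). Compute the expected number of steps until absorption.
E[τ | X_0 = 18] = 2880

Let v_k = E[τ | X_0 = k]. Boundary: v_0 = v_178 = 0. Recurrence: v_k = 1 + (v_{k-1} + v_{k+1})/2 for 1 ≤ k ≤ 177. The particular solution to v_k − (v_{k-1} + v_{k+1})/2 = 1 is v_k = −k^2. Adding homogeneous solution A + B k and matching boundaries gives v_k = k (178 − k). Substituting k = 18: v_18 = 18 · 160 = 2880.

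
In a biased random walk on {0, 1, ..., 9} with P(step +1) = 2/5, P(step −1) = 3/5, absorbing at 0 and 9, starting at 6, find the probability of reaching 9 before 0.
P(hit 9 before 0) = (1 − (3/2)^6) / (1 − (3/2)^9) = 280/1009

Let u_k denote P(reach 9 before 0 | start at k). Boundary: u_0 = 0, u_9 = 1. Recurrence: u_k = 2/5·u_{k+1} + 3/5·u_{k-1} for 1 ≤ k ≤ 8. Try u_k = A + B·r^k with r = q/p = (3/5)/(2/5) = 3/2. Substitution satisfies the recurrence; boundary conditions give:
  u_k = (1 − r^k) / (1 − r^N) = (1 − (3/2)^6) / (1 − (3/2)^9) = 280/1009.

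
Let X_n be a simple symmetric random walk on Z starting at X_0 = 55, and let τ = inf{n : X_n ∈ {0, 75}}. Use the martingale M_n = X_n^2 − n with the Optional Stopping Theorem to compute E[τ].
E[τ] = 1100

M_n = X_n^2 − n is a martingale (since E[X_{n+1}^2 | F_n] = X_n^2 + 1). By OST (τ has finite mean in a bounded region), E[M_τ] = E[M_0] = X_0^2 − 0 = 55^2 = 3025. Also E[M_τ] = E[X_τ^2] − E[τ]. The walk exits at 0 or 75, with P(hit 75 first) = 55/75, so E[X_τ^2] = 75^2 · 55/75 + 0 = 4125. Thus E[τ] = E[X_τ^2] − E[M_τ] = 4125 − 3025 = 1100 = 55(75 − 55) = 1100.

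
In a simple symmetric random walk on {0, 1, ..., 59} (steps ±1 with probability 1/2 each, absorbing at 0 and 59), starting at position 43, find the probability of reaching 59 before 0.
P(hit 59 before 0) = 43/59

Let u_k = P(hit 59 before 0 | start at k). Then u_0 = 0, u_59 = 1, and u_k = u_{k-1}/2 + u_{k+1}/2 for 1 ≤ k ≤ 58. This harmonic recurrence is solved by u_k = k/59, giving u_43 = 43/59.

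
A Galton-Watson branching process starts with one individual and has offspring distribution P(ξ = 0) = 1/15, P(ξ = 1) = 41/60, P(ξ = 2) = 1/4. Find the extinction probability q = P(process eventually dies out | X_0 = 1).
q = 4/15

The pgf is f(s) = 1/15 + 41/60·s + 1/4·s². The extinction probability q is the smallest fixed point of f in [0, 1]. Setting s = f(s):
  1/4·s² + (41/60 − 1)·s + 1/15 = 0
  1/4·s² − (1/15 + 1/4)·s + 1/15 = 0
which factors as (s − 1)·(1/4·s − 1/15) = 0, giving roots s = 1 and s = (1/15)/(1/4) = 4/15.
Mean offspring μ = 41/60 + 2·1/4 = 71/60 > 1 (supercritical), so q < 1. The extinction probability is the smaller root: q = (1/15)/(1/4) = 4/15.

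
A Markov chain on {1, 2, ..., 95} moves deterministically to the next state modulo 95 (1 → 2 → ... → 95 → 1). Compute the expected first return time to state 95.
E[T_95 | X_0 = 95] = 95

The chain cycles deterministically, so starting at state 95 it returns in exactly 95 steps. Equivalently, the stationary distribution is uniform π_j = 1/95 for every state j, so by Kac's formula E[T_95] = 1/π_95 = 95.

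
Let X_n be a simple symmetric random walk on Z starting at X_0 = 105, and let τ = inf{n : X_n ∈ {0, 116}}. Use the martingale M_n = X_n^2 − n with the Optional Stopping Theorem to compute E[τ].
E[τ] = 1155

M_n = X_n^2 − n is a martingale (since E[X_{n+1}^2 | F_n] = X_n^2 + 1). By OST (τ has finite mean in a bounded region), E[M_τ] = E[M_0] = X_0^2 − 0 = 105^2 = 11025. Also E[M_τ] = E[X_τ^2] − E[τ]. The walk exits at 0 or 116, with P(hit 116 first) = 105/116, so E[X_τ^2] = 116^2 · 105/116 + 0 = 12180. Thus E[τ] = E[X_τ^2] − E[M_τ] = 12180 − 11025 = 1155 = 105(116 − 105) = 1155.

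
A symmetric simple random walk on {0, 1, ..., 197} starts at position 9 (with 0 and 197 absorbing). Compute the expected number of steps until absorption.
E[τ | X_0 = 9] = 1692

Let v_k = E[τ | X_0 = k]. Boundary: v_0 = v_197 = 0. Recurrence: v_k = 1 + (v_{k-1} + v_{k+1})/2 for 1 ≤ k ≤ 196. The particular solution to v_k − (v_{k-1} + v_{k+1})/2 = 1 is v_k = −k^2. Adding homogeneous solution A + B k and matching boundaries gives v_k = k (197 − k). Substituting k = 9: v_9 = 9 · 188 = 1692.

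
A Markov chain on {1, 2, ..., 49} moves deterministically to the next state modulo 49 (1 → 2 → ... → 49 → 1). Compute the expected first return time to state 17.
E[T_17 | X_0 = 17] = 49

The chain cycles deterministically, so starting at state 17 it returns in exactly 49 steps. Equivalently, the stationary distribution is uniform π_j = 1/49 for every state j, so by Kac's formula E[T_17] = 1/π_17 = 49.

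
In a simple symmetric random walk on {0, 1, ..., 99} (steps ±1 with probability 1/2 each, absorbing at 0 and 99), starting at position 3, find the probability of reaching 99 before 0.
P(hit 99 before 0) = 3/99 = 1/33

Let u_k = P(hit 99 before 0 | start at k). Then u_0 = 0, u_99 = 1, and u_k = u_{k-1}/2 + u_{k+1}/2 for 1 ≤ k ≤ 98. This harmonic recurrence is solved by u_k = k/99, giving u_3 = 3/99 = 1/33.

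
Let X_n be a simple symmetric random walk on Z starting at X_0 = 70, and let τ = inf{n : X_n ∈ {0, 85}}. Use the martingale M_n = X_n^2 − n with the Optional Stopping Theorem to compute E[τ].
E[τ] = 1050

M_n = X_n^2 − n is a martingale (since E[X_{n+1}^2 | F_n] = X_n^2 + 1). By OST (τ has finite mean in a bounded region), E[M_τ] = E[M_0] = X_0^2 − 0 = 70^2 = 4900. Also E[M_τ] = E[X_τ^2] − E[τ]. The walk exits at 0 or 85, with P(hit 85 first) = 70/85, so E[X_τ^2] = 85^2 · 70/85 + 0 = 5950. Thus E[τ] = E[X_τ^2] − E[M_τ] = 5950 − 4900 = 1050 = 70(85 − 70) = 1050.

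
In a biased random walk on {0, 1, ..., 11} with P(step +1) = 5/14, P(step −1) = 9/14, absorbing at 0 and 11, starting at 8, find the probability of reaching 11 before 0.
P(hit 11 before 0) = (1 − (9/5)^8) / (1 − (9/5)^11) = 1333003000/7833057871

Let u_k denote P(reach 11 before 0 | start at k). Boundary: u_0 = 0, u_11 = 1. Recurrence: u_k = 5/14·u_{k+1} + 9/14·u_{k-1} for 1 ≤ k ≤ 10. Try u_k = A + B·r^k with r = q/p = (9/14)/(5/14) = 9/5. Substitution satisfies the recurrence; boundary conditions give:
  u_k = (1 − r^k) / (1 − r^N) = (1 − (9/5)^8) / (1 − (9/5)^11) = 1333003000/7833057871.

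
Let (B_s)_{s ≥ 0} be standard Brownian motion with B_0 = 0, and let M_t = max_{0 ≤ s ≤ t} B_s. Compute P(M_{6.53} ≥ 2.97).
P(M_{6.53} ≥ 2.97) = 2·P(B_{6.53} ≥ 2.97) = 2(1 − Φ(2.97/√6.53)) ≈ 0.2451

By the reflection principle for Brownian motion, P(M_t ≥ a) = 2 · P(B_t ≥ a) for a ≥ 0. Since B_t ~ N(0, t), P(B_t ≥ 2.97) = 1 − Φ(2.97/√t) = 1 − Φ(2.97/√6.53) = 1 − Φ(1.1623). So
  P(M_{6.53} ≥ 2.97) = 2(1 − Φ(1.1623)) ≈ 0.2451.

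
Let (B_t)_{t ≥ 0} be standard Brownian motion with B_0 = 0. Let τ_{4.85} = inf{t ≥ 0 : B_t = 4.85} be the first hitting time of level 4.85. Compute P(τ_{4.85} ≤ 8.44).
P(τ_{4.85} ≤ 8.44) = 2(1 − Φ(4.85/√8.44)) = 2(1 − Φ(1.6694)) ≈ 0.0950

By the reflection principle for standard BM, P(τ_b ≤ t) = 2 · P(B_t ≥ b). Since B_t ~ N(0, t), P(B_t ≥ 4.85) = 1 − Φ(4.85/√t) = 1 − Φ(4.85/√8.44) = 1 − Φ(1.6694) ≈ 0.04752. Doubling: P(τ_{4.85} ≤ 8.44) ≈ 2 · 0.04752 = 0.09504 ≈ 0.0950.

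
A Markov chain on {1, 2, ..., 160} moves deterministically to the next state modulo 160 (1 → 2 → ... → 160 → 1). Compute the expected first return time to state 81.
E[T_81 | X_0 = 81] = 160

The chain cycles deterministically, so starting at state 81 it returns in exactly 160 steps. Equivalently, the stationary distribution is uniform π_j = 1/160 for every state j, so by Kac's formula E[T_81] = 1/π_81 = 160.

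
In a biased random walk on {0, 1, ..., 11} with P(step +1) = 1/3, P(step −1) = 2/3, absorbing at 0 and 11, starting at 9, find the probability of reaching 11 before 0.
P(hit 11 before 0) = (1 − (2)^9) / (1 − (2)^11) = 511/2047

Let u_k denote P(reach 11 before 0 | start at k). Boundary: u_0 = 0, u_11 = 1. Recurrence: u_k = 1/3·u_{k+1} + 2/3·u_{k-1} for 1 ≤ k ≤ 10. Try u_k = A + B·r^k with r = q/p = (2/3)/(1/3) = 2. Substitution satisfies the recurrence; boundary conditions give:
  u_k = (1 − r^k) / (1 − r^N) = (1 − (2)^9) / (1 − (2)^11) = 511/2047.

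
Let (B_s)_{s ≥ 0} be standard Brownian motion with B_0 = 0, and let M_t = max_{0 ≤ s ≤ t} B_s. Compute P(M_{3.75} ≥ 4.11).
P(M_{3.75} ≥ 4.11) = 2·P(B_{3.75} ≥ 4.11) = 2(1 − Φ(4.11/√3.75)) ≈ 0.0338

By the reflection principle for Brownian motion, P(M_t ≥ a) = 2 · P(B_t ≥ a) for a ≥ 0. Since B_t ~ N(0, t), P(B_t ≥ 4.11) = 1 − Φ(4.11/√t) = 1 − Φ(4.11/√3.75) = 1 − Φ(2.1224). So
  P(M_{3.75} ≥ 4.11) = 2(1 − Φ(2.1224)) ≈ 0.0338.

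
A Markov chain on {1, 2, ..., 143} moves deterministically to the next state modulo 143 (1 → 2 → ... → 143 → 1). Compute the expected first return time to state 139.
E[T_139 | X_0 = 139] = 143

The chain cycles deterministically, so starting at state 139 it returns in exactly 143 steps. Equivalently, the stationary distribution is uniform π_j = 1/143 for every state j, so by Kac's formula E[T_139] = 1/π_139 = 143.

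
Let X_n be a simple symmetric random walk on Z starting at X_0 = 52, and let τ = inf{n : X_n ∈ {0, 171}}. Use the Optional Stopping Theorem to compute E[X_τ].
E[X_τ] = 52

X_n is a martingale and τ is a bounded-mean stopping time (indeed τ is finite a.s. with bounded expectation since the walk is in a bounded region). By the OST, E[X_τ] = E[X_0] = 52. Equivalently: E[X_τ] = 171 · P(hit 171 first) + 0 · P(hit 0 first) = 171 · (52/171) = 52.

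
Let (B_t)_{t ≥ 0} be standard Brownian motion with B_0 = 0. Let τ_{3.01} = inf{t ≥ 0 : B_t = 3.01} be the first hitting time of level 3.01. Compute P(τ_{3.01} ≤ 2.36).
P(τ_{3.01} ≤ 2.36) = 2(1 − Φ(3.01/√2.36)) = 2(1 − Φ(1.9593)) ≈ 0.0501

By the reflection principle for standard BM, P(τ_b ≤ t) = 2 · P(B_t ≥ b). Since B_t ~ N(0, t), P(B_t ≥ 3.01) = 1 − Φ(3.01/√t) = 1 − Φ(3.01/√2.36) = 1 − Φ(1.9593) ≈ 0.02504. Doubling: P(τ_{3.01} ≤ 2.36) ≈ 2 · 0.02504 = 0.05008 ≈ 0.0501.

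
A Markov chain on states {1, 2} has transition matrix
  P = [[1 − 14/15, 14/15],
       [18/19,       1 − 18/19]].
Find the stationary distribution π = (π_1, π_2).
π_1 = 135/268, π_2 = 133/268

Solve πP = π with π_1 + π_2 = 1. From πP = π: π_1 · (1 − 14/15) + π_2 · 18/19 = π_1 ⇒ π_2 · 18/19 = π_1 · 14/15 ⇒ π_2/π_1 = (14/15)/(18/19) = 133/135. Together with π_1 + π_2 = 1:
  π_1 = (18/19)/(14/15 + 18/19) = (18/19)/(536/285) = 135/268,
  π_2 = (14/15)/(14/15 + 18/19) = (14/15)/(536/285) = 133/268.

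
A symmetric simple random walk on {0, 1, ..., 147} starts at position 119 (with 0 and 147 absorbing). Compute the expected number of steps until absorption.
E[τ | X_0 = 119] = 3332

Let v_k = E[τ | X_0 = k]. Boundary: v_0 = v_147 = 0. Recurrence: v_k = 1 + (v_{k-1} + v_{k+1})/2 for 1 ≤ k ≤ 146. The particular solution to v_k − (v_{k-1} + v_{k+1})/2 = 1 is v_k = −k^2. Adding homogeneous solution A + B k and matching boundaries gives v_k = k (147 − k). Substituting k = 119: v_119 = 119 · 28 = 3332.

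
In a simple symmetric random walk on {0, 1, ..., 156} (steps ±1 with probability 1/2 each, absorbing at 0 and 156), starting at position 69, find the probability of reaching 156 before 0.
P(hit 156 before 0) = 69/156 = 23/52

Let u_k = P(hit 156 before 0 | start at k). Then u_0 = 0, u_156 = 1, and u_k = u_{k-1}/2 + u_{k+1}/2 for 1 ≤ k ≤ 155. This harmonic recurrence is solved by u_k = k/156, giving u_69 = 69/156 = 23/52.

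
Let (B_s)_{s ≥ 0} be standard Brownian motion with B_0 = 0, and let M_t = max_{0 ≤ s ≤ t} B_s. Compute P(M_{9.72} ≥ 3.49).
P(M_{9.72} ≥ 3.49) = 2·P(B_{9.72} ≥ 3.49) = 2(1 − Φ(3.49/√9.72)) ≈ 0.2630

By the reflection principle for Brownian motion, P(M_t ≥ a) = 2 · P(B_t ≥ a) for a ≥ 0. Since B_t ~ N(0, t), P(B_t ≥ 3.49) = 1 − Φ(3.49/√t) = 1 − Φ(3.49/√9.72) = 1 − Φ(1.1194). So
  P(M_{9.72} ≥ 3.49) = 2(1 − Φ(1.1194)) ≈ 0.2630.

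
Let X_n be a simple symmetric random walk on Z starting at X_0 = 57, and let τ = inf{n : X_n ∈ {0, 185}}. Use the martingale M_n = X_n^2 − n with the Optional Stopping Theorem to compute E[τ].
E[τ] = 7296

M_n = X_n^2 − n is a martingale (since E[X_{n+1}^2 | F_n] = X_n^2 + 1). By OST (τ has finite mean in a bounded region), E[M_τ] = E[M_0] = X_0^2 − 0 = 57^2 = 3249. Also E[M_τ] = E[X_τ^2] − E[τ]. The walk exits at 0 or 185, with P(hit 185 first) = 57/185, so E[X_τ^2] = 185^2 · 57/185 + 0 = 10545. Thus E[τ] = E[X_τ^2] − E[M_τ] = 10545 − 3249 = 7296 = 57(185 − 57) = 7296.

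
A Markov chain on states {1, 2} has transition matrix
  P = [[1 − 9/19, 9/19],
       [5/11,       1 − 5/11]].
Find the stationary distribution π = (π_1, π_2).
π_1 = 95/194, π_2 = 99/194

Solve πP = π with π_1 + π_2 = 1. From πP = π: π_1 · (1 − 9/19) + π_2 · 5/11 = π_1 ⇒ π_2 · 5/11 = π_1 · 9/19 ⇒ π_2/π_1 = (9/19)/(5/11) = 99/95. Together with π_1 + π_2 = 1:
  π_1 = (5/11)/(9/19 + 5/11) = (5/11)/(194/209) = 95/194,
  π_2 = (9/19)/(9/19 + 5/11) = (9/19)/(194/209) = 99/194.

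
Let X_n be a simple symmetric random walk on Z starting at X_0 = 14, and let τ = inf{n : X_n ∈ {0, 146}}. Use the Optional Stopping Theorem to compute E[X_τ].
E[X_τ] = 14

X_n is a martingale and τ is a bounded-mean stopping time (indeed τ is finite a.s. with bounded expectation since the walk is in a bounded region). By the OST, E[X_τ] = E[X_0] = 14. Equivalently: E[X_τ] = 146 · P(hit 146 first) + 0 · P(hit 0 first) = 146 · (14/146) = 14.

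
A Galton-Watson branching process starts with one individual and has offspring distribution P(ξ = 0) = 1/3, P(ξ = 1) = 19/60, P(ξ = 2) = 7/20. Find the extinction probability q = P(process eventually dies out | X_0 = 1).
q = 20/21

The pgf is f(s) = 1/3 + 19/60·s + 7/20·s². The extinction probability q is the smallest fixed point of f in [0, 1]. Setting s = f(s):
  7/20·s² + (19/60 − 1)·s + 1/3 = 0
  7/20·s² − (1/3 + 7/20)·s + 1/3 = 0
which factors as (s − 1)·(7/20·s − 1/3) = 0, giving roots s = 1 and s = (1/3)/(7/20) = 20/21.
Mean offspring μ = 19/60 + 2·7/20 = 61/60 > 1 (supercritical), so q < 1. The extinction probability is the smaller root: q = (1/3)/(7/20) = 20/21.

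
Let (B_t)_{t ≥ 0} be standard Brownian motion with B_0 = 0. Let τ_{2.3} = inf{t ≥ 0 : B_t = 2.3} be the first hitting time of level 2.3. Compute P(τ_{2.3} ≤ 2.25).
P(τ_{2.3} ≤ 2.25) = 2(1 − Φ(2.3/√2.25)) = 2(1 − Φ(1.5333)) ≈ 0.1252

By the reflection principle for standard BM, P(τ_b ≤ t) = 2 · P(B_t ≥ b). Since B_t ~ N(0, t), P(B_t ≥ 2.3) = 1 − Φ(2.3/√t) = 1 − Φ(2.3/√2.25) = 1 − Φ(1.5333) ≈ 0.06260. Doubling: P(τ_{2.3} ≤ 2.25) ≈ 2 · 0.06260 = 0.12520 ≈ 0.1252.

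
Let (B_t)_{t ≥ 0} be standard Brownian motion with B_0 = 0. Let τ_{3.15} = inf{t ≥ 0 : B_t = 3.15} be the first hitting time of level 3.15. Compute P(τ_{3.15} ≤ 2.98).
P(τ_{3.15} ≤ 2.98) = 2(1 − Φ(3.15/√2.98)) = 2(1 − Φ(1.8247)) ≈ 0.0680

By the reflection principle for standard BM, P(τ_b ≤ t) = 2 · P(B_t ≥ b). Since B_t ~ N(0, t), P(B_t ≥ 3.15) = 1 − Φ(3.15/√t) = 1 − Φ(3.15/√2.98) = 1 − Φ(1.8247) ≈ 0.03402. Doubling: P(τ_{3.15} ≤ 2.98) ≈ 2 · 0.03402 = 0.06804 ≈ 0.0680.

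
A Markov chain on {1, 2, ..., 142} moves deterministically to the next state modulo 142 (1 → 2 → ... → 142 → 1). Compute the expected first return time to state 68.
E[T_68 | X_0 = 68] = 142

The chain cycles deterministically, so starting at state 68 it returns in exactly 142 steps. Equivalently, the stationary distribution is uniform π_j = 1/142 for every state j, so by Kac's formula E[T_68] = 1/π_68 = 142.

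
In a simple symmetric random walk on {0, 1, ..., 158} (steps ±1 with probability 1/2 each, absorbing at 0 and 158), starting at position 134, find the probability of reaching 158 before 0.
P(hit 158 before 0) = 134/158 = 67/79

Let u_k = P(hit 158 before 0 | start at k). Then u_0 = 0, u_158 = 1, and u_k = u_{k-1}/2 + u_{k+1}/2 for 1 ≤ k ≤ 157. This harmonic recurrence is solved by u_k = k/158, giving u_134 = 134/158 = 67/79.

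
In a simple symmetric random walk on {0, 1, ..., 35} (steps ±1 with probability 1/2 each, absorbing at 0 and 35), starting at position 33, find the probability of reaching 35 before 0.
P(hit 35 before 0) = 33/35

Let u_k = P(hit 35 before 0 | start at k). Then u_0 = 0, u_35 = 1, and u_k = u_{k-1}/2 + u_{k+1}/2 for 1 ≤ k ≤ 34. This harmonic recurrence is solved by u_k = k/35, giving u_33 = 33/35.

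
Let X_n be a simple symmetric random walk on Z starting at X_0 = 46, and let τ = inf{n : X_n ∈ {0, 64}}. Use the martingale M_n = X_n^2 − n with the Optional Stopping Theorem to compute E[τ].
E[τ] = 828

M_n = X_n^2 − n is a martingale (since E[X_{n+1}^2 | F_n] = X_n^2 + 1). By OST (τ has finite mean in a bounded region), E[M_τ] = E[M_0] = X_0^2 − 0 = 46^2 = 2116. Also E[M_τ] = E[X_τ^2] − E[τ]. The walk exits at 0 or 64, with P(hit 64 first) = 46/64, so E[X_τ^2] = 64^2 · 46/64 + 0 = 2944. Thus E[τ] = E[X_τ^2] − E[M_τ] = 2944 − 2116 = 828 = 46(64 − 46) = 828.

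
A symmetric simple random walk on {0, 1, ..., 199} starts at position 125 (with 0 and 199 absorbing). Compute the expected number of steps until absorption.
E[τ | X_0 = 125] = 9250

Let v_k = E[τ | X_0 = k]. Boundary: v_0 = v_199 = 0. Recurrence: v_k = 1 + (v_{k-1} + v_{k+1})/2 for 1 ≤ k ≤ 198. The particular solution to v_k − (v_{k-1} + v_{k+1})/2 = 1 is v_k = −k^2. Adding homogeneous solution A + B k and matching boundaries gives v_k = k (199 − k). Substituting k = 125: v_125 = 125 · 74 = 9250.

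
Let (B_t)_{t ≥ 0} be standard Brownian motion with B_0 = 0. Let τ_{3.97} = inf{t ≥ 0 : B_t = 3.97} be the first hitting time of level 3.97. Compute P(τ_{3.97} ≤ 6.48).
P(τ_{3.97} ≤ 6.48) = 2(1 − Φ(3.97/√6.48)) = 2(1 − Φ(1.5596)) ≈ 0.1189

By the reflection principle for standard BM, P(τ_b ≤ t) = 2 · P(B_t ≥ b). Since B_t ~ N(0, t), P(B_t ≥ 3.97) = 1 − Φ(3.97/√t) = 1 − Φ(3.97/√6.48) = 1 − Φ(1.5596) ≈ 0.05943. Doubling: P(τ_{3.97} ≤ 6.48) ≈ 2 · 0.05943 = 0.11886 ≈ 0.1189.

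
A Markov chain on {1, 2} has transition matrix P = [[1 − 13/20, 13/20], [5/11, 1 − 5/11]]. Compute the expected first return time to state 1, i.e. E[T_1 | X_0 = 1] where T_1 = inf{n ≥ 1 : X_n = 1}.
E[T_1 | X_0 = 1] = 1/π_1 = 243/100

For an irreducible recurrent Markov chain with stationary distribution π, E[T_i | X_0 = i] = 1/π_i (Kac's formula). Here π_1 = (5/11)/(13/20 + 5/11) = (5/11)/(243/220) = 100/243, so E[T_1 | X_0 = 1] = 1/π_1 = (13/20 + 5/11)/(5/11) = (243/220)/(5/11) = 243/100.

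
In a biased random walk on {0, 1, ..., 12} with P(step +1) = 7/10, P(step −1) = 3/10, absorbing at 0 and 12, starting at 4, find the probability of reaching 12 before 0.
P(hit 12 before 0) = (1 − (3/7)^4) / (1 − (3/7)^12) = 5764801/5965843

Let u_k denote P(reach 12 before 0 | start at k). Boundary: u_0 = 0, u_12 = 1. Recurrence: u_k = 7/10·u_{k+1} + 3/10·u_{k-1} for 1 ≤ k ≤ 11. Try u_k = A + B·r^k with r = q/p = (3/10)/(7/10) = 3/7. Substitution satisfies the recurrence; boundary conditions give:
  u_k = (1 − r^k) / (1 − r^N) = (1 − (3/7)^4) / (1 − (3/7)^12) = 5764801/5965843.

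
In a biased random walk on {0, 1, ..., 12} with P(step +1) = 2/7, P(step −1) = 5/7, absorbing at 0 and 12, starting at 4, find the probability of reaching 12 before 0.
P(hit 12 before 0) = (1 − (5/2)^4) / (1 − (5/2)^12) = 256/400881

Let u_k denote P(reach 12 before 0 | start at k). Boundary: u_0 = 0, u_12 = 1. Recurrence: u_k = 2/7·u_{k+1} + 5/7·u_{k-1} for 1 ≤ k ≤ 11. Try u_k = A + B·r^k with r = q/p = (5/7)/(2/7) = 5/2. Substitution satisfies the recurrence; boundary conditions give:
  u_k = (1 − r^k) / (1 − r^N) = (1 − (5/2)^4) / (1 − (5/2)^12) = 256/400881.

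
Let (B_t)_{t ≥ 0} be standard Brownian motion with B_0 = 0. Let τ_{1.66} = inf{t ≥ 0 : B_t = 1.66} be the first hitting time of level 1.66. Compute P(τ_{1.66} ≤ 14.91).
P(τ_{1.66} ≤ 14.91) = 2(1 − Φ(1.66/√14.91)) = 2(1 − Φ(0.4299)) ≈ 0.6673

By the reflection principle for standard BM, P(τ_b ≤ t) = 2 · P(B_t ≥ b). Since B_t ~ N(0, t), P(B_t ≥ 1.66) = 1 − Φ(1.66/√t) = 1 − Φ(1.66/√14.91) = 1 − Φ(0.4299) ≈ 0.33363. Doubling: P(τ_{1.66} ≤ 14.91) ≈ 2 · 0.33363 = 0.66726 ≈ 0.6673.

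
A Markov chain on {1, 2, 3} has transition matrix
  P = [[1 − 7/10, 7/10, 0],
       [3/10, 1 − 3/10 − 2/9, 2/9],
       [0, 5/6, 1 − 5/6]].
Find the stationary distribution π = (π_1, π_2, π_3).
π = (45/178, 105/178, 14/89)

This is a birth-death chain on three states, which satisfies detailed balance: π_1 · P_{12} = π_2 · P_{21} and π_2 · P_{23} = π_3 · P_{32}.
From π_1 · 7/10 = π_2 · 3/10: π_2/π_1 = (7/10)/(3/10) = 7/3.
From π_2 · 2/9 = π_3 · 5/6: π_3/π_2 = (2/9)/(5/6) = 4/15.
Take π_1 proportional to 1; then unnormalized π = (1, 7/3, 28/45). Normalize by dividing by the sum 178/45:
  π = (45/178, 105/178, 14/89).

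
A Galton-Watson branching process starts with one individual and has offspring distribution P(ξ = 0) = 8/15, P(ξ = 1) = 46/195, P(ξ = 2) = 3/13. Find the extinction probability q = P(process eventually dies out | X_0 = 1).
q = 1

Mean offspring μ = 0·8/15 + 1·46/195 + 2·3/13 = 136/195 ≤ 1. For μ ≤ 1 with offspring not concentrated at 1, the Galton-Watson process goes extinct almost surely, so q = 1.
(Algebraic check: The pgf is f(s) = 8/15 + 46/195·s + 3/13·s². The extinction probability q is the smallest fixed point of f in [0, 1]. Setting s = f(s):
  3/13·s² + (46/195 − 1)·s + 8/15 = 0
  3/13·s² − (8/15 + 3/13)·s + 8/15 = 0
which factors as (s − 1)·(3/13·s − 8/15) = 0, giving roots s = 1 and s = (8/15)/(3/13) = 104/45. Since 104/45 ≥ 1, the smallest root in [0, 1] is s = 1.)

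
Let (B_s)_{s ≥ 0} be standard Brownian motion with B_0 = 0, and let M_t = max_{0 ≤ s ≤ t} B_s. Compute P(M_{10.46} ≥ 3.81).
P(M_{10.46} ≥ 3.81) = 2·P(B_{10.46} ≥ 3.81) = 2(1 − Φ(3.81/√10.46)) ≈ 0.2388

By the reflection principle for Brownian motion, P(M_t ≥ a) = 2 · P(B_t ≥ a) for a ≥ 0. Since B_t ~ N(0, t), P(B_t ≥ 3.81) = 1 − Φ(3.81/√t) = 1 − Φ(3.81/√10.46) = 1 − Φ(1.1780). So
  P(M_{10.46} ≥ 3.81) = 2(1 − Φ(1.1780)) ≈ 0.2388.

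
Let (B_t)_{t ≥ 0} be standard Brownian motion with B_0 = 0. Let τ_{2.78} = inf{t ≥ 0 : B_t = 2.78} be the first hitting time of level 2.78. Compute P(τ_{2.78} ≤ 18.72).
P(τ_{2.78} ≤ 18.72) = 2(1 − Φ(2.78/√18.72)) = 2(1 − Φ(0.6425)) ≈ 0.5205

By the reflection principle for standard BM, P(τ_b ≤ t) = 2 · P(B_t ≥ b). Since B_t ~ N(0, t), P(B_t ≥ 2.78) = 1 − Φ(2.78/√t) = 1 − Φ(2.78/√18.72) = 1 − Φ(0.6425) ≈ 0.26027. Doubling: P(τ_{2.78} ≤ 18.72) ≈ 2 · 0.26027 = 0.52054 ≈ 0.5205.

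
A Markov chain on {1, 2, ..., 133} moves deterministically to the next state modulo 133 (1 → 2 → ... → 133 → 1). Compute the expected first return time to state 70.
E[T_70 | X_0 = 70] = 133

The chain cycles deterministically, so starting at state 70 it returns in exactly 133 steps. Equivalently, the stationary distribution is uniform π_j = 1/133 for every state j, so by Kac's formula E[T_70] = 1/π_70 = 133.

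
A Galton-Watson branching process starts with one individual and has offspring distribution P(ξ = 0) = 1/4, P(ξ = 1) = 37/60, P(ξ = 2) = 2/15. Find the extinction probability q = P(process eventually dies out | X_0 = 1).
q = 1

Mean offspring μ = 0·1/4 + 1·37/60 + 2·2/15 = 53/60 ≤ 1. For μ ≤ 1 with offspring not concentrated at 1, the Galton-Watson process goes extinct almost surely, so q = 1.
(Algebraic check: The pgf is f(s) = 1/4 + 37/60·s + 2/15·s². The extinction probability q is the smallest fixed point of f in [0, 1]. Setting s = f(s):
  2/15·s² + (37/60 − 1)·s + 1/4 = 0
  2/15·s² − (1/4 + 2/15)·s + 1/4 = 0
which factors as (s − 1)·(2/15·s − 1/4) = 0, giving roots s = 1 and s = (1/4)/(2/15) = 15/8. Since 15/8 ≥ 1, the smallest root in [0, 1] is s = 1.)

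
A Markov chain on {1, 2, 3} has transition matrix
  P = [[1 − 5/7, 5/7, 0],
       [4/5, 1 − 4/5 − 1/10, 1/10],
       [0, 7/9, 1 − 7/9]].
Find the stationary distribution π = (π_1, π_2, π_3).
π = (392/787, 350/787, 45/787)

This is a birth-death chain on three states, which satisfies detailed balance: π_1 · P_{12} = π_2 · P_{21} and π_2 · P_{23} = π_3 · P_{32}.
From π_1 · 5/7 = π_2 · 4/5: π_2/π_1 = (5/7)/(4/5) = 25/28.
From π_2 · 1/10 = π_3 · 7/9: π_3/π_2 = (1/10)/(7/9) = 9/70.
Take π_1 proportional to 1; then unnormalized π = (1, 25/28, 45/392). Normalize by dividing by the sum 787/392:
  π = (392/787, 350/787, 45/787).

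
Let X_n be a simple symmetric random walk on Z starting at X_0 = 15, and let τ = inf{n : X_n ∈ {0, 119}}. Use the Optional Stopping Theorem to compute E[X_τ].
E[X_τ] = 15

X_n is a martingale and τ is a bounded-mean stopping time (indeed τ is finite a.s. with bounded expectation since the walk is in a bounded region). By the OST, E[X_τ] = E[X_0] = 15. Equivalently: E[X_τ] = 119 · P(hit 119 first) + 0 · P(hit 0 first) = 119 · (15/119) = 15.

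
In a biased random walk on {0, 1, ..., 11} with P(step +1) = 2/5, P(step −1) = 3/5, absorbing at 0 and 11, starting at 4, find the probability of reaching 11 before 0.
P(hit 11 before 0) = (1 − (3/2)^4) / (1 − (3/2)^11) = 8320/175099

Let u_k denote P(reach 11 before 0 | start at k). Boundary: u_0 = 0, u_11 = 1. Recurrence: u_k = 2/5·u_{k+1} + 3/5·u_{k-1} for 1 ≤ k ≤ 10. Try u_k = A + B·r^k with r = q/p = (3/5)/(2/5) = 3/2. Substitution satisfies the recurrence; boundary conditions give:
  u_k = (1 − r^k) / (1 − r^N) = (1 − (3/2)^4) / (1 − (3/2)^11) = 8320/175099.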